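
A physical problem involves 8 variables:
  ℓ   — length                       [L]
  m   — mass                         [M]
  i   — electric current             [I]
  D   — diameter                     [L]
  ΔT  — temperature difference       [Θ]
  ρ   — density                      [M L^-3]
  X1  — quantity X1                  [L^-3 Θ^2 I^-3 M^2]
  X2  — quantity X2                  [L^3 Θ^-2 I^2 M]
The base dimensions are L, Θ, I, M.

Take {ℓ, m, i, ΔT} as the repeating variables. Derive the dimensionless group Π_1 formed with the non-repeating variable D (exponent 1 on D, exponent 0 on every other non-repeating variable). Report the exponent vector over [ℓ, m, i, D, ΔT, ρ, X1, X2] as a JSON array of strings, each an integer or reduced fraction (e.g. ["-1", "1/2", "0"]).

Dimensional matrix (L×Θ×I×M by ℓ×m×i×D×ΔT×ρ×X1×X2):
  L: [ 1  0  0  1  0 -3 -3  3]
  Θ: [ 0  0  0  0  1  0  2 -2]
  I: [ 0  0  1  0  0  0 -3  2]
  M: [ 0  1  0  0  0  1  2  1]
Row reduction gives pivot columns ℓ,m,i,ΔT; rank = 4
Repeat: ℓ,m,i,ΔT; free: D,ρ,X1,X2
RREF:
  r0: [   1    0    0    1    0   -3   -3    3]
  r1: [   0    1    0    0    0    1    2    1]
  r2: [   0    0    1    0    0    0   -3    2]
  r3: [   0    0    0    0    1    0    2   -2]
Fix exponent of D at 1, ρ at 0, X1 at 0, X2 at 0; solve each RREF row for its pivot's exponent:
  r0: exp(ℓ) + (1)·1 = 0 ⇒ exp(ℓ) = -1
  r1: exp(m) + (0)·1 = 0 ⇒ exp(m) = 0
  r2: exp(i) + (0)·1 = 0 ⇒ exp(i) = 0
  r3: exp(ΔT) + (0)·1 = 0 ⇒ exp(ΔT) = 0
Π_1 = ℓ^-1 · D

["-1", "0", "0", "1", "0", "0", "0", "0"]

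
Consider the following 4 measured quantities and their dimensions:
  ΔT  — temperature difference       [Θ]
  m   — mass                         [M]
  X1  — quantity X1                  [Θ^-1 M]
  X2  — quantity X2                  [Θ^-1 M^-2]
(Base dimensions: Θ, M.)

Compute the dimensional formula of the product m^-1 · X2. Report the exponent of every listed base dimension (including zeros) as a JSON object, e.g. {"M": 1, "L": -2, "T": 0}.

Dimensional matrix (Θ×M by ΔT×m×X1×X2):
  Θ: [ 1  0 -1 -1]
  M: [ 0  1  1 -2]
  [Θ]: (-1)·0+(1)·-1 = -1
  [M]: (-1)·1+(1)·-2 = -3
⇒ Θ^-1 M^-3

{"Θ": -1, "M": -3}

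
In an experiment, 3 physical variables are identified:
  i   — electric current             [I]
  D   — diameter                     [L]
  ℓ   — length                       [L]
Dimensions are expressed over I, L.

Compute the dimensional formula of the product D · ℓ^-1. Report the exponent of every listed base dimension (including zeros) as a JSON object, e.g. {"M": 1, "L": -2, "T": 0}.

Dimensional matrix (I×L by i×D×ℓ):
  I: [ 1  0  0]
  L: [ 0  1  1]
  [I]: (1)·0+(-1)·0 = 0
  [L]: (1)·1+(-1)·1 = 0
⇒ 1 (dimensionless)

{"I": 0, "L": 0}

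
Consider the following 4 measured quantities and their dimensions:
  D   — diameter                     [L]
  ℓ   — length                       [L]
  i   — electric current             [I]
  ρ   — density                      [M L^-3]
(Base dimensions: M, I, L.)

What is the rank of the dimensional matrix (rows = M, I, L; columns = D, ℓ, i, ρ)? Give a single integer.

Write exponents as rows M,I,L / cols D,ℓ,i,ρ:
  M: [ 0  0  0  1]
  I: [ 0  0  1  0]
  L: [ 1  1  0 -3]
Row reduction gives pivot columns D,i,ρ; rank = 3

3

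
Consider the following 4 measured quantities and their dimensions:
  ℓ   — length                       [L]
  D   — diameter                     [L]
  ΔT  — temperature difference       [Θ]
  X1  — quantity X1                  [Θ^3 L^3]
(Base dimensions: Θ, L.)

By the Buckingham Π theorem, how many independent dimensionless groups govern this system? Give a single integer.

2

Dimensional matrix (Θ×L by ℓ×D×ΔT×X1):
  Θ: [ 0  0  1  3]
  L: [ 1  1  0  3]
Echelon form has 2 nonzero rows (pivots: ℓ,ΔT)
n=4, r=2 ⇒ 2 dimensionless groups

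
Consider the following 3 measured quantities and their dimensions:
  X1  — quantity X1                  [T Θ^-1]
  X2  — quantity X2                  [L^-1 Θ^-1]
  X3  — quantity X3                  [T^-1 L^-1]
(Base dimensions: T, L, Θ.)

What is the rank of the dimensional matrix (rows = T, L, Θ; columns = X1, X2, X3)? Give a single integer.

2

Exponent matrix [T,L,Θ] × [X1,X2,X3]:
  T: [ 1  0 -1]
  L: [ 0 -1 -1]
  Θ: [-1 -1  0]
Echelon form has 2 nonzero rows (pivots: X1,X2)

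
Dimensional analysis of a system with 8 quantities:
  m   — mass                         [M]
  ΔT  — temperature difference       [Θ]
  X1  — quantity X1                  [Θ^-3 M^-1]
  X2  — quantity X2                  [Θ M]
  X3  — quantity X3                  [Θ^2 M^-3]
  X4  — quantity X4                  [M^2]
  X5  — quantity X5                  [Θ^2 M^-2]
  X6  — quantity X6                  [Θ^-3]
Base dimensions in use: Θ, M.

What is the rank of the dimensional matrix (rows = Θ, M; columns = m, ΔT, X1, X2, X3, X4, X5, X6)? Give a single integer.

2

Exponent matrix [Θ,M] × [m,ΔT,X1,X2,X3,X4,X5,X6]:
  Θ: [ 0  1 -3  1  2  0  2 -3]
  M: [ 1  0 -1  1 -3  2 -2  0]
RREF → pivots at {m,ΔT} ⇒ r = 2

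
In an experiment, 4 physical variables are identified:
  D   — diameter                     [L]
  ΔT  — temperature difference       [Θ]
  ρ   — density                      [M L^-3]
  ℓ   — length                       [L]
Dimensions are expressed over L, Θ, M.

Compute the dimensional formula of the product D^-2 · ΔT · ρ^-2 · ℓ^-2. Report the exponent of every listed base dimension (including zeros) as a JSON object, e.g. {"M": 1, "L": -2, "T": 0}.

{"L": 2, "Θ": 1, "M": -2}

Write exponents as rows L,Θ,M / cols D,ΔT,ρ,ℓ:
  L: [ 1  0 -3  1]
  Θ: [ 0  1  0  0]
  M: [ 0  0  1  0]
  [L]: (-2)·1+(1)·0+(-2)·-3+(-2)·1 = 2
  [Θ]: (-2)·0+(1)·1+(-2)·0+(-2)·0 = 1
  [M]: (-2)·0+(1)·0+(-2)·1+(-2)·0 = -2
⇒ L^2 Θ M^-2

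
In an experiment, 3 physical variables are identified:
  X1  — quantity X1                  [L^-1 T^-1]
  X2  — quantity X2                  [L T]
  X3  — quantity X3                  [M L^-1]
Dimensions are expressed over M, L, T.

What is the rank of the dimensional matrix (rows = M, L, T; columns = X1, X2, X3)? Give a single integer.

Dimensional matrix (M×L×T by X1×X2×X3):
  M: [ 0  0  1]
  L: [-1  1 -1]
  T: [-1  1  0]
Row reduction gives pivot columns X1,X3; rank = 2

2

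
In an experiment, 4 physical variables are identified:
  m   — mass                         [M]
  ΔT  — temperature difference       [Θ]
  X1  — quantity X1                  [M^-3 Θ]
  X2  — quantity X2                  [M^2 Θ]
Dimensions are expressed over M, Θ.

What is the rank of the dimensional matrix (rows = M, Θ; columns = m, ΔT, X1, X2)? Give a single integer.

Exponent matrix [M,Θ] × [m,ΔT,X1,X2]:
  M: [ 1  0 -3  2]
  Θ: [ 0  1  1  1]
Echelon form has 2 nonzero rows (pivots: m,ΔT)

2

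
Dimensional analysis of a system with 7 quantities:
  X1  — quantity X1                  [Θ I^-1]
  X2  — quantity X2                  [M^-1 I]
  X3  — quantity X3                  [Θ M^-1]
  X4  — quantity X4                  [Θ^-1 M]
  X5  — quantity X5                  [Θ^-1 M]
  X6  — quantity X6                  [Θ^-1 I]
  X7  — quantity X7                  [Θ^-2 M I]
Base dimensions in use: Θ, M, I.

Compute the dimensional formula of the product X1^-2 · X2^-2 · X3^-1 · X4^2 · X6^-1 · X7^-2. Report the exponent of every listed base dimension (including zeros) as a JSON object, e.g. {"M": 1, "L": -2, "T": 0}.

{"Θ": 0, "M": 3, "I": -3}

Dimensional matrix (Θ×M×I by X1×X2×X3×X4×X5×X6×X7):
  Θ: [ 1  0  1 -1 -1 -1 -2]
  M: [ 0 -1 -1  1  1  0  1]
  I: [-1  1  0  0  0  1  1]
  [Θ]: (-2)·1+(-2)·0+(-1)·1+(2)·-1+(-1)·-1+(-2)·-2 = 0
  [M]: (-2)·0+(-2)·-1+(-1)·-1+(2)·1+(-1)·0+(-2)·1 = 3
  [I]: (-2)·-1+(-2)·1+(-1)·0+(2)·0+(-1)·1+(-2)·1 = -3
⇒ M^3 I^-3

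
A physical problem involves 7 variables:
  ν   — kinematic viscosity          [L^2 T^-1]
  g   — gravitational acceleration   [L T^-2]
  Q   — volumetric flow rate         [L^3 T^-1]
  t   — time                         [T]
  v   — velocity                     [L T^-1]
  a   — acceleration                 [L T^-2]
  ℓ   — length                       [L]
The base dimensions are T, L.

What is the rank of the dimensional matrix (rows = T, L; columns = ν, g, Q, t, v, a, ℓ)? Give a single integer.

2

Dimensional matrix (T×L by ν×g×Q×t×v×a×ℓ):
  T: [-1 -2 -1  1 -1 -2  0]
  L: [ 2  1  3  0  1  1  1]
Row reduction gives pivot columns ν,g; rank = 2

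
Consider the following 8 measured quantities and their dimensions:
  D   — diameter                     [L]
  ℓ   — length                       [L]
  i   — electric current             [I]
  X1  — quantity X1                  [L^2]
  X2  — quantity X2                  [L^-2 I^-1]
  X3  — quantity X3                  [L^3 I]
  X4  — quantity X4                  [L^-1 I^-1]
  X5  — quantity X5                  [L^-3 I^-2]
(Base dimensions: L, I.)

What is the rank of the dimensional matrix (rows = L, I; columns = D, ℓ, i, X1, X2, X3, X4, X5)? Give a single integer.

Write exponents as rows L,I / cols D,ℓ,i,X1,X2,X3,X4,X5:
  L: [ 1  1  0  2 -2  3 -1 -3]
  I: [ 0  0  1  0 -1  1 -1 -2]
Echelon form has 2 nonzero rows (pivots: D,i)

2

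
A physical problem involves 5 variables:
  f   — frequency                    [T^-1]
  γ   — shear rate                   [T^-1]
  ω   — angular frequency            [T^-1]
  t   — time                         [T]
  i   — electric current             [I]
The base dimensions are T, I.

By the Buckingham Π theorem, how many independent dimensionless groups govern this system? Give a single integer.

Write exponents as rows T,I / cols f,γ,ω,t,i:
  T: [-1 -1 -1  1  0]
  I: [ 0  0  0  0  1]
Echelon form has 2 nonzero rows (pivots: f,i)
n=5, r=2 ⇒ 3 dimensionless groups

3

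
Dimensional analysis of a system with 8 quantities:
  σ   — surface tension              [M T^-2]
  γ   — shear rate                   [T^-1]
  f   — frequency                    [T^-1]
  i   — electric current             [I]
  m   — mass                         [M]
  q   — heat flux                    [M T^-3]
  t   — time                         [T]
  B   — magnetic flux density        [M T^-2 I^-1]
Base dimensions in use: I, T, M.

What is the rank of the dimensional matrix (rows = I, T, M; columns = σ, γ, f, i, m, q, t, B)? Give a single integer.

3

Write exponents as rows I,T,M / cols σ,γ,f,i,m,q,t,B:
  I: [ 0  0  0  1  0  0  0 -1]
  T: [-2 -1 -1  0  0 -3  1 -2]
  M: [ 1  0  0  0  1  1  0  1]
Row reduction gives pivot columns σ,γ,i; rank = 3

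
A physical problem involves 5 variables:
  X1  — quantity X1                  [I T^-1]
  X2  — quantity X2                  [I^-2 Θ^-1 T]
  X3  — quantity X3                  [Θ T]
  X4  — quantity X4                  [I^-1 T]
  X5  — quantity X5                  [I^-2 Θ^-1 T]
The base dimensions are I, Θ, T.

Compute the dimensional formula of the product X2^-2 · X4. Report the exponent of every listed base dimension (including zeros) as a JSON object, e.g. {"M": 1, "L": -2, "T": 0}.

{"I": 3, "Θ": 2, "T": -1}

Exponent matrix [I,Θ,T] × [X1,X2,X3,X4,X5]:
  I: [ 1 -2  0 -1 -2]
  Θ: [ 0 -1  1  0 -1]
  T: [-1  1  1  1  1]
  [I]: (-2)·-2+(1)·-1 = 3
  [Θ]: (-2)·-1+(1)·0 = 2
  [T]: (-2)·1+(1)·1 = -1
⇒ I^3 Θ^2 T^-1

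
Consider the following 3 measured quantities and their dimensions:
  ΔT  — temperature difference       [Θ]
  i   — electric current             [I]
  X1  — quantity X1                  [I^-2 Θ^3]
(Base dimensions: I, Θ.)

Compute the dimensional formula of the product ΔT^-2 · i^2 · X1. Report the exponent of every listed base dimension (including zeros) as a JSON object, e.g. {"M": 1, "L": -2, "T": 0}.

{"I": 0, "Θ": 1}

Write exponents as rows I,Θ / cols ΔT,i,X1:
  I: [ 0  1 -2]
  Θ: [ 1  0  3]
  [I]: (-2)·0+(2)·1+(1)·-2 = 0
  [Θ]: (-2)·1+(2)·0+(1)·3 = 1
⇒ Θ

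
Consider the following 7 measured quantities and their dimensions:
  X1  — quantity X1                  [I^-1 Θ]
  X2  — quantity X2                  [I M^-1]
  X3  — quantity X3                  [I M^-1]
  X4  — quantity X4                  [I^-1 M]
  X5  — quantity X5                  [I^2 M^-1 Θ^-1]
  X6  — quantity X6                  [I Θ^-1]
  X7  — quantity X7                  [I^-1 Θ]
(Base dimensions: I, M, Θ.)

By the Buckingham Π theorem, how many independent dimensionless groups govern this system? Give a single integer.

5

Write exponents as rows I,M,Θ / cols X1,X2,X3,X4,X5,X6,X7:
  I: [-1  1  1 -1  2  1 -1]
  M: [ 0 -1 -1  1 -1  0  0]
  Θ: [ 1  0  0  0 -1 -1  1]
Echelon form has 2 nonzero rows (pivots: X1,X2)
Π count = n − r = 7 − 2 = 5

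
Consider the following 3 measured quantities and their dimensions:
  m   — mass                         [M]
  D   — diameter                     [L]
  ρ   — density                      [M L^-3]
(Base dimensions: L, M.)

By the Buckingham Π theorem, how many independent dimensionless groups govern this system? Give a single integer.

Exponent matrix [L,M] × [m,D,ρ]:
  L: [ 0  1 -3]
  M: [ 1  0  1]
Echelon form has 2 nonzero rows (pivots: m,D)
Π count = n − r = 3 − 2 = 1

1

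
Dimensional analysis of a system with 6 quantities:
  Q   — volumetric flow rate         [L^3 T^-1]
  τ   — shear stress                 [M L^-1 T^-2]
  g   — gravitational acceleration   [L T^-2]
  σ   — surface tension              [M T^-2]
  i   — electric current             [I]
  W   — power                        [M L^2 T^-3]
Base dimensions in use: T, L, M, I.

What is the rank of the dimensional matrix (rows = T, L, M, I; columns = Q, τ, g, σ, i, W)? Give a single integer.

Dimensional matrix (T×L×M×I by Q×τ×g×σ×i×W):
  T: [-1 -2 -2 -2  0 -3]
  L: [ 3 -1  1  0  0  2]
  M: [ 0  1  0  1  0  1]
  I: [ 0  0  0  0  1  0]
RREF → pivots at {Q,τ,g,i} ⇒ r = 4

4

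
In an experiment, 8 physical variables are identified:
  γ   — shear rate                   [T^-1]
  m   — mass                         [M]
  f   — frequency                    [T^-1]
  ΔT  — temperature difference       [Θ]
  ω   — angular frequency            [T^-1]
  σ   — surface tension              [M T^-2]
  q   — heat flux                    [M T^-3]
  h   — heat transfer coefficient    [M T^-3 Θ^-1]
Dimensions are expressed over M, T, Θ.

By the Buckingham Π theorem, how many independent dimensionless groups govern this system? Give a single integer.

Write exponents as rows M,T,Θ / cols γ,m,f,ΔT,ω,σ,q,h:
  M: [ 0  1  0  0  0  1  1  1]
  T: [-1  0 -1  0 -1 -2 -3 -3]
  Θ: [ 0  0  0  1  0  0  0 -1]
RREF → pivots at {γ,m,ΔT} ⇒ r = 3
n=8, r=3 ⇒ 5 dimensionless groups

5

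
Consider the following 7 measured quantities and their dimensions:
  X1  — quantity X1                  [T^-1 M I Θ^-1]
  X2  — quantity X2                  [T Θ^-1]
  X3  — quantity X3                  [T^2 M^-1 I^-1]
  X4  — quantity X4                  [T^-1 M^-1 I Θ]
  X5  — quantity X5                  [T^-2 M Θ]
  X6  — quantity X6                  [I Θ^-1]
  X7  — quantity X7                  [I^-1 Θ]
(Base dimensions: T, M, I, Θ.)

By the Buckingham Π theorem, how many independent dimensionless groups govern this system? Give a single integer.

4

Exponent matrix [T,M,I,Θ] × [X1,X2,X3,X4,X5,X6,X7]:
  T: [-1  1  2 -1 -2  0  0]
  M: [ 1  0 -1 -1  1  0  0]
  I: [ 1  0 -1  1  0  1 -1]
  Θ: [-1 -1  0  1  1 -1  1]
RREF → pivots at {X1,X2,X4} ⇒ r = 3
Π count = n − r = 7 − 3 = 4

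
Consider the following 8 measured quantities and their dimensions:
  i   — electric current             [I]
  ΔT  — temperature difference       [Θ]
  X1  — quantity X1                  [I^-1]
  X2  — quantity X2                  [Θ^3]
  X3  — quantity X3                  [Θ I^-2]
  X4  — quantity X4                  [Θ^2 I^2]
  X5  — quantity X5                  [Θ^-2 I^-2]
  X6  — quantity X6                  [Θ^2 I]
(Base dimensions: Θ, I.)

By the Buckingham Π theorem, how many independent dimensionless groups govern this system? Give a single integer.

6

Exponent matrix [Θ,I] × [i,ΔT,X1,X2,X3,X4,X5,X6]:
  Θ: [ 0  1  0  3  1  2 -2  2]
  I: [ 1  0 -1  0 -2  2 -2  1]
RREF → pivots at {i,ΔT} ⇒ r = 2
Π count = n − r = 8 − 2 = 6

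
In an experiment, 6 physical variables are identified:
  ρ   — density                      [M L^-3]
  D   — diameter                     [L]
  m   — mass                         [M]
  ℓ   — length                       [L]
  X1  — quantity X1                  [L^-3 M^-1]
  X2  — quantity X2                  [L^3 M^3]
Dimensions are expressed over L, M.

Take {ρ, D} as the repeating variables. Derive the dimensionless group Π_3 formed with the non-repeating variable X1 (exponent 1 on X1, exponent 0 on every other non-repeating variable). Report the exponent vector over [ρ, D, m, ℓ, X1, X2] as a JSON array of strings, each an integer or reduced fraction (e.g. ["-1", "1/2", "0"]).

Exponent matrix [L,M] × [ρ,D,m,ℓ,X1,X2]:
  L: [-3  1  0  1 -3  3]
  M: [ 1  0  1  0 -1  3]
Echelon form has 2 nonzero rows (pivots: ρ,D)
Repeat: ρ,D; free: m,ℓ,X1,X2
RREF:
  r0: [   1    0    1    0   -1    3]
  r1: [   0    1    3    1   -6   12]
Fix exponent of X1 at 1, m at 0, ℓ at 0, X2 at 0; solve each RREF row for its pivot's exponent:
  r0: exp(ρ) + (-1)·1 = 0 ⇒ exp(ρ) = 1
  r1: exp(D) + (-6)·1 = 0 ⇒ exp(D) = 6
Π_3 = ρ · D^6 · X1

["1", "6", "0", "0", "1", "0"]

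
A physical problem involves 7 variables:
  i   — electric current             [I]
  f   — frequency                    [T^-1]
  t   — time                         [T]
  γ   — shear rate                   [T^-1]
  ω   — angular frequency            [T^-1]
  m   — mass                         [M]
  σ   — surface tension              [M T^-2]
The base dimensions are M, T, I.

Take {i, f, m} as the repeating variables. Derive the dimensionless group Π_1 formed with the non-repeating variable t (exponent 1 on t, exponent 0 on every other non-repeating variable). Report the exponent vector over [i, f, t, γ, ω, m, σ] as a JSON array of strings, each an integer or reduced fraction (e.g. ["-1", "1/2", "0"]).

Dimensional matrix (M×T×I by i×f×t×γ×ω×m×σ):
  M: [ 0  0  0  0  0  1  1]
  T: [ 0 -1  1 -1 -1  0 -2]
  I: [ 1  0  0  0  0  0  0]
Echelon form has 3 nonzero rows (pivots: i,f,m)
Pivot set = {i,f,m}, free = {t,γ,ω,σ}
RREF:
  r0: [   1    0    0    0    0    0    0]
  r1: [   0    1   -1    1    1    0    2]
  r2: [   0    0    0    0    0    1    1]
Fix exponent of t at 1, γ at 0, ω at 0, σ at 0; solve each RREF row for its pivot's exponent:
  r0: exp(i) + (0)·1 = 0 ⇒ exp(i) = 0
  r1: exp(f) + (-1)·1 = 0 ⇒ exp(f) = 1
  r2: exp(m) + (0)·1 = 0 ⇒ exp(m) = 0
Π_1 = f · t

["0", "1", "1", "0", "0", "0", "0"]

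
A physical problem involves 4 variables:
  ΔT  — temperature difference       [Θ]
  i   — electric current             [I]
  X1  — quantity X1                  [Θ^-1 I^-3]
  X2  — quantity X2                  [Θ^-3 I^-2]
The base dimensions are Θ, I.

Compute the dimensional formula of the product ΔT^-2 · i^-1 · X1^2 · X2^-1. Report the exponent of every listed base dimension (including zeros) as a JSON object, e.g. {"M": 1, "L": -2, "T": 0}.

Dimensional matrix (Θ×I by ΔT×i×X1×X2):
  Θ: [ 1  0 -1 -3]
  I: [ 0  1 -3 -2]
  [Θ]: (-2)·1+(-1)·0+(2)·-1+(-1)·-3 = -1
  [I]: (-2)·0+(-1)·1+(2)·-3+(-1)·-2 = -5
⇒ Θ^-1 I^-5

{"Θ": -1, "I": -5}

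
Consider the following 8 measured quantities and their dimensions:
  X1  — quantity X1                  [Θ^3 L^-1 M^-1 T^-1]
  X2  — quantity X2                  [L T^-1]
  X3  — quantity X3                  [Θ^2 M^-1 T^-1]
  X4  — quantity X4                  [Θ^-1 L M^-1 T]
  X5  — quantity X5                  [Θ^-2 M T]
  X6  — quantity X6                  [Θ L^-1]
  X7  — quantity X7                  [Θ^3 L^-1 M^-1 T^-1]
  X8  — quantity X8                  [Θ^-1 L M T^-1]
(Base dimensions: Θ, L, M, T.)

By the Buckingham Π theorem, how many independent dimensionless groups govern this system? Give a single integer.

5

Dimensional matrix (Θ×L×M×T by X1×X2×X3×X4×X5×X6×X7×X8):
  Θ: [ 3  0  2 -1 -2  1  3 -1]
  L: [-1  1  0  1  0 -1 -1  1]
  M: [-1  0 -1 -1  1  0 -1  1]
  T: [-1 -1 -1  1  1  0 -1 -1]
Echelon form has 3 nonzero rows (pivots: X1,X2,X3)
n=8, r=3 ⇒ 5 dimensionless groups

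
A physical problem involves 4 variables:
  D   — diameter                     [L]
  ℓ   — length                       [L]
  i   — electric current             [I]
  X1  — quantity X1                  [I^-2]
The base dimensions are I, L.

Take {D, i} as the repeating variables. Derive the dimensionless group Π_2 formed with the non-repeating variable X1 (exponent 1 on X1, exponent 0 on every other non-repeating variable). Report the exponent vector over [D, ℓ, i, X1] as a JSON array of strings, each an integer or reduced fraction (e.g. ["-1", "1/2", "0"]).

Dimensional matrix (I×L by D×ℓ×i×X1):
  I: [ 0  0  1 -2]
  L: [ 1  1  0  0]
RREF → pivots at {D,i} ⇒ r = 2
Pivot set = {D,i}, free = {ℓ,X1}
RREF:
  r0: [   1    1    0    0]
  r1: [   0    0    1   -2]
Fix exponent of X1 at 1, ℓ at 0; solve each RREF row for its pivot's exponent:
  r0: exp(D) + (0)·1 = 0 ⇒ exp(D) = 0
  r1: exp(i) + (-2)·1 = 0 ⇒ exp(i) = 2
Π_2 = i^2 · X1

["0", "0", "2", "1"]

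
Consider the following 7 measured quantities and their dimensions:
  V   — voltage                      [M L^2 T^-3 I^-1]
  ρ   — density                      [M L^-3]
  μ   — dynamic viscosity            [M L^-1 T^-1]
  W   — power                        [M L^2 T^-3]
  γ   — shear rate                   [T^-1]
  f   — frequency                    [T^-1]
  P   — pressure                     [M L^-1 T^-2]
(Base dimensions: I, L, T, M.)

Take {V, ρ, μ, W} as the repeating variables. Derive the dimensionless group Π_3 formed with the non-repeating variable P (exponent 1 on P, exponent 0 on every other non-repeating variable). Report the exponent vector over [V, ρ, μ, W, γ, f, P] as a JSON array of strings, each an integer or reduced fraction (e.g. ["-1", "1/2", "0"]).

["0", "-3", "4", "-2", "0", "0", "1"]

Write exponents as rows I,L,T,M / cols V,ρ,μ,W,γ,f,P:
  I: [-1  0  0  0  0  0  0]
  L: [ 2 -3 -1  2  0  0 -1]
  T: [-3  0 -1 -3 -1 -1 -2]
  M: [ 1  1  1  1  0  0  1]
Row reduction gives pivot columns V,ρ,μ,W; rank = 4
Pivot set = {V,ρ,μ,W}, free = {γ,f,P}
RREF:
  r0: [   1    0    0    0    0    0    0]
  r1: [   0    1    0    0    3    3    3]
  r2: [   0    0    1    0   -5   -5   -4]
  r3: [   0    0    0    1    2    2    2]
Fix exponent of P at 1, γ at 0, f at 0; solve each RREF row for its pivot's exponent:
  r0: exp(V) + (0)·1 = 0 ⇒ exp(V) = 0
  r1: exp(ρ) + (3)·1 = 0 ⇒ exp(ρ) = -3
  r2: exp(μ) + (-4)·1 = 0 ⇒ exp(μ) = 4
  r3: exp(W) + (2)·1 = 0 ⇒ exp(W) = -2
Π_3 = ρ^-3 · μ^4 · W^-2 · P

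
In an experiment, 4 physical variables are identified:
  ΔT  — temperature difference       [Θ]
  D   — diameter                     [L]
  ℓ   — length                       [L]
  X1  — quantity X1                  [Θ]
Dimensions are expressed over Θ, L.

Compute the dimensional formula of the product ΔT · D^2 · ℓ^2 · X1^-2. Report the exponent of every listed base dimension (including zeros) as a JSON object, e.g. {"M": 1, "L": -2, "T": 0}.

Exponent matrix [Θ,L] × [ΔT,D,ℓ,X1]:
  Θ: [ 1  0  0  1]
  L: [ 0  1  1  0]
  [Θ]: (1)·1+(2)·0+(2)·0+(-2)·1 = -1
  [L]: (1)·0+(2)·1+(2)·1+(-2)·0 = 4
⇒ Θ^-1 L^4

{"Θ": -1, "L": 4}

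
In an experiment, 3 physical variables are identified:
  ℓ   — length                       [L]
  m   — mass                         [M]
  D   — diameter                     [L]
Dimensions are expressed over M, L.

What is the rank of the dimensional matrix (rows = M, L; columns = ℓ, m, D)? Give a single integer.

2

Dimensional matrix (M×L by ℓ×m×D):
  M: [ 0  1  0]
  L: [ 1  0  1]
Echelon form has 2 nonzero rows (pivots: ℓ,m)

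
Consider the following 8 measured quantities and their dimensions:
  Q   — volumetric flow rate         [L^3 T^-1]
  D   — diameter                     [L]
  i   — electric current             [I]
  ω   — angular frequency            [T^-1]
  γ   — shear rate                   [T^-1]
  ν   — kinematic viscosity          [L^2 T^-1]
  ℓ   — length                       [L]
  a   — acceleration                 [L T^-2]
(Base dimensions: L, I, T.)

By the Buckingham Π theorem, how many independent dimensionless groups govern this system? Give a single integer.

Dimensional matrix (L×I×T by Q×D×i×ω×γ×ν×ℓ×a):
  L: [ 3  1  0  0  0  2  1  1]
  I: [ 0  0  1  0  0  0  0  0]
  T: [-1  0  0 -1 -1 -1  0 -2]
RREF → pivots at {Q,D,i} ⇒ r = 3
8 vars − rank 3 = 5 Π groups

5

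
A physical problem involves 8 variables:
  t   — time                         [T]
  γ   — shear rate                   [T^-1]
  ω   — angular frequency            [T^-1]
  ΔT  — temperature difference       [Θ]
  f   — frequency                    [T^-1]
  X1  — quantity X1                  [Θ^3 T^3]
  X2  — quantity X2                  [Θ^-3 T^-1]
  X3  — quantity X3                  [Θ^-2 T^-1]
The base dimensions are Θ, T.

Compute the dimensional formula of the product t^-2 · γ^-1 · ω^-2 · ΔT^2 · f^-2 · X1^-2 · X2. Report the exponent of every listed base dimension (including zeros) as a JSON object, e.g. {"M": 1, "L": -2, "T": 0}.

Exponent matrix [Θ,T] × [t,γ,ω,ΔT,f,X1,X2,X3]:
  Θ: [ 0  0  0  1  0  3 -3 -2]
  T: [ 1 -1 -1  0 -1  3 -1 -1]
  [Θ]: (-2)·0+(-1)·0+(-2)·0+(2)·1+(-2)·0+(-2)·3+(1)·-3 = -7
  [T]: (-2)·1+(-1)·-1+(-2)·-1+(2)·0+(-2)·-1+(-2)·3+(1)·-1 = -4
⇒ Θ^-7 T^-4

{"Θ": -7, "T": -4}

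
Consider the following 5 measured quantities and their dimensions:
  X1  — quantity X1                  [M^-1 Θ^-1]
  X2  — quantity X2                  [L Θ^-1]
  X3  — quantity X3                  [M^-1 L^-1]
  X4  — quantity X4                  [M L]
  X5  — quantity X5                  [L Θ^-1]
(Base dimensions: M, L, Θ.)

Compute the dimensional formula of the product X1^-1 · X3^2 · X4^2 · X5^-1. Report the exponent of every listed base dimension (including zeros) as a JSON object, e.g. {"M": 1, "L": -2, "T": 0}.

Dimensional matrix (M×L×Θ by X1×X2×X3×X4×X5):
  M: [-1  0 -1  1  0]
  L: [ 0  1 -1  1  1]
  Θ: [-1 -1  0  0 -1]
  [M]: (-1)·-1+(2)·-1+(2)·1+(-1)·0 = 1
  [L]: (-1)·0+(2)·-1+(2)·1+(-1)·1 = -1
  [Θ]: (-1)·-1+(2)·0+(2)·0+(-1)·-1 = 2
⇒ M L^-1 Θ^2

{"M": 1, "L": -1, "Θ": 2}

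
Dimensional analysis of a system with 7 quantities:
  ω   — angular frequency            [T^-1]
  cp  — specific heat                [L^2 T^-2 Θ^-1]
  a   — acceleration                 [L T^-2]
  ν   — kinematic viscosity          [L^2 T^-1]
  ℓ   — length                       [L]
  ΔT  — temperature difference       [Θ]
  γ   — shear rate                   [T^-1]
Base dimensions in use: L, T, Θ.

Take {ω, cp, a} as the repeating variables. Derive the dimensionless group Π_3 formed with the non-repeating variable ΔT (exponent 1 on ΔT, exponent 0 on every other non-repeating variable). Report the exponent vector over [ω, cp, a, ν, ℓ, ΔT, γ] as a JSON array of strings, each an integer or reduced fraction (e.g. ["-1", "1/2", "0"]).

["2", "1", "-2", "0", "0", "1", "0"]

Exponent matrix [L,T,Θ] × [ω,cp,a,ν,ℓ,ΔT,γ]:
  L: [ 0  2  1  2  1  0  0]
  T: [-1 -2 -2 -1  0  0 -1]
  Θ: [ 0 -1  0  0  0  1  0]
Row reduction gives pivot columns ω,cp,a; rank = 3
Repeat: ω,cp,a; free: ν,ℓ,ΔT,γ
RREF:
  r0: [   1    0    0   -3   -2   -2    1]
  r1: [   0    1    0    0    0   -1    0]
  r2: [   0    0    1    2    1    2    0]
Fix exponent of ΔT at 1, ν at 0, ℓ at 0, γ at 0; solve each RREF row for its pivot's exponent:
  r0: exp(ω) + (-2)·1 = 0 ⇒ exp(ω) = 2
  r1: exp(cp) + (-1)·1 = 0 ⇒ exp(cp) = 1
  r2: exp(a) + (2)·1 = 0 ⇒ exp(a) = -2
Π_3 = ω^2 · cp · a^-2 · ΔT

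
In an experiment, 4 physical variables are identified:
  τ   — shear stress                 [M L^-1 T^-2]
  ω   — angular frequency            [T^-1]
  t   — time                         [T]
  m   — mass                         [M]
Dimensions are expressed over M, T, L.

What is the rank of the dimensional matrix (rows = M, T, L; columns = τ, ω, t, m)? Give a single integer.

3

Write exponents as rows M,T,L / cols τ,ω,t,m:
  M: [ 1  0  0  1]
  T: [-2 -1  1  0]
  L: [-1  0  0  0]
RREF → pivots at {τ,ω,m} ⇒ r = 3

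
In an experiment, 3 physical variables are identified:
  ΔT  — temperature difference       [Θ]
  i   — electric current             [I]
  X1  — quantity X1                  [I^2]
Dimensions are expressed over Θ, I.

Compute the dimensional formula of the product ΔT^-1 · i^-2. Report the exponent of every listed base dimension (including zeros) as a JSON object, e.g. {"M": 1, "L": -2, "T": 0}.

{"Θ": -1, "I": -2}

Dimensional matrix (Θ×I by ΔT×i×X1):
  Θ: [ 1  0  0]
  I: [ 0  1  2]
  [Θ]: (-1)·1+(-2)·0 = -1
  [I]: (-1)·0+(-2)·1 = -2
⇒ Θ^-1 I^-2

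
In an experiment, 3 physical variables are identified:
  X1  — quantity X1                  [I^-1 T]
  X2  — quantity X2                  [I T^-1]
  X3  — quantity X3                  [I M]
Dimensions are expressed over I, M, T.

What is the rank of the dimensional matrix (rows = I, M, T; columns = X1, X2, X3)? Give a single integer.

2

Exponent matrix [I,M,T] × [X1,X2,X3]:
  I: [-1  1  1]
  M: [ 0  0  1]
  T: [ 1 -1  0]
Row reduction gives pivot columns X1,X3; rank = 2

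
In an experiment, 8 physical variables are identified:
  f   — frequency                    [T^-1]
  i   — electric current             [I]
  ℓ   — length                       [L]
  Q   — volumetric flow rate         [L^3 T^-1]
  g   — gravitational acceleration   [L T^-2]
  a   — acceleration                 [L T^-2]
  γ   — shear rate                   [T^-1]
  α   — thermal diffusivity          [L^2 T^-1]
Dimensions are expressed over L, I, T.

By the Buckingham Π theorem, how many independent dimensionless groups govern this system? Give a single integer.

Exponent matrix [L,I,T] × [f,i,ℓ,Q,g,a,γ,α]:
  L: [ 0  0  1  3  1  1  0  2]
  I: [ 0  1  0  0  0  0  0  0]
  T: [-1  0  0 -1 -2 -2 -1 -1]
Row reduction gives pivot columns f,i,ℓ; rank = 3
n=8, r=3 ⇒ 5 dimensionless groups

5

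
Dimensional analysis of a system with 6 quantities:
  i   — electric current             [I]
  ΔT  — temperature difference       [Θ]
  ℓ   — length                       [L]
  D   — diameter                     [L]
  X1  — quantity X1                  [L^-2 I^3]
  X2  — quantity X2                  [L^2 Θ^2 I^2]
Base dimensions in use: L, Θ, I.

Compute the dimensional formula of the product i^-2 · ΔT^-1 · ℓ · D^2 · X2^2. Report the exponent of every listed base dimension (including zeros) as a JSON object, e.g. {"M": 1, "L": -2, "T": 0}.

Exponent matrix [L,Θ,I] × [i,ΔT,ℓ,D,X1,X2]:
  L: [ 0  0  1  1 -2  2]
  Θ: [ 0  1  0  0  0  2]
  I: [ 1  0  0  0  3  2]
  [L]: (-2)·0+(-1)·0+(1)·1+(2)·1+(2)·2 = 7
  [Θ]: (-2)·0+(-1)·1+(1)·0+(2)·0+(2)·2 = 3
  [I]: (-2)·1+(-1)·0+(1)·0+(2)·0+(2)·2 = 2
⇒ L^7 Θ^3 I^2

{"L": 7, "Θ": 3, "I": 2}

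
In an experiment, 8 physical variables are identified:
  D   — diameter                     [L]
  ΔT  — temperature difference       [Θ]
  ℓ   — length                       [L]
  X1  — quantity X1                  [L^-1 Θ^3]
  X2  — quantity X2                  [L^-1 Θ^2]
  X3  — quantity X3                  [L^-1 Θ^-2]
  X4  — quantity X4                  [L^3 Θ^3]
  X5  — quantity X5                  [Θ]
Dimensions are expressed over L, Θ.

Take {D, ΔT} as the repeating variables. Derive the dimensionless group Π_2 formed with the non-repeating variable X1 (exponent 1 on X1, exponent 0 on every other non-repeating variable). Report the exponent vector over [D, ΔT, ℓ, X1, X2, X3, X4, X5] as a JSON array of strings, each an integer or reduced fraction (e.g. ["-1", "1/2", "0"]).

Write exponents as rows L,Θ / cols D,ΔT,ℓ,X1,X2,X3,X4,X5:
  L: [ 1  0  1 -1 -1 -1  3  0]
  Θ: [ 0  1  0  3  2 -2  3  1]
Row reduction gives pivot columns D,ΔT; rank = 2
Pivot set = {D,ΔT}, free = {ℓ,X1,X2,X3,X4,X5}
RREF:
  r0: [   1    0    1   -1   -1   -1    3    0]
  r1: [   0    1    0    3    2   -2    3    1]
Fix exponent of X1 at 1, ℓ at 0, X2 at 0, X3 at 0, X4 at 0, X5 at 0; solve each RREF row for its pivot's exponent:
  r0: exp(D) + (-1)·1 = 0 ⇒ exp(D) = 1
  r1: exp(ΔT) + (3)·1 = 0 ⇒ exp(ΔT) = -3
Π_2 = D · ΔT^-3 · X1

["1", "-3", "0", "1", "0", "0", "0", "0"]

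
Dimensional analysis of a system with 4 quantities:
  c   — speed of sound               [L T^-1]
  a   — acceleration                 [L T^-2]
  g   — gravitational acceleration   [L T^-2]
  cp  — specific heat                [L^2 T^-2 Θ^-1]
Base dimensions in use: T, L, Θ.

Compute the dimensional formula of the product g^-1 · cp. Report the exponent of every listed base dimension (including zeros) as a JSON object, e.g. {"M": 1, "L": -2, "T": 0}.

{"T": 0, "L": 1, "Θ": -1}

Dimensional matrix (T×L×Θ by c×a×g×cp):
  T: [-1 -2 -2 -2]
  L: [ 1  1  1  2]
  Θ: [ 0  0  0 -1]
  [T]: (-1)·-2+(1)·-2 = 0
  [L]: (-1)·1+(1)·2 = 1
  [Θ]: (-1)·0+(1)·-1 = -1
⇒ L Θ^-1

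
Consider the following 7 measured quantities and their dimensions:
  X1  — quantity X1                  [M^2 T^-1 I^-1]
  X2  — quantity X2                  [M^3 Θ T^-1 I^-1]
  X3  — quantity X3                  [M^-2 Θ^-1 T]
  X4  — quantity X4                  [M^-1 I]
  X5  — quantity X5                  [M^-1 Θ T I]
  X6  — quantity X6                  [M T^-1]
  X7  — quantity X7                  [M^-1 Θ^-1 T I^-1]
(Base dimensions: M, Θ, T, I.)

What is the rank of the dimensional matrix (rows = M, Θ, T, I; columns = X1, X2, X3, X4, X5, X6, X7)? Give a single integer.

Exponent matrix [M,Θ,T,I] × [X1,X2,X3,X4,X5,X6,X7]:
  M: [ 2  3 -2 -1 -1  1 -1]
  Θ: [ 0  1 -1  0  1  0 -1]
  T: [-1 -1  1  0  1 -1  1]
  I: [-1 -1  0  1  1  0 -1]
RREF → pivots at {X1,X2,X3} ⇒ r = 3

3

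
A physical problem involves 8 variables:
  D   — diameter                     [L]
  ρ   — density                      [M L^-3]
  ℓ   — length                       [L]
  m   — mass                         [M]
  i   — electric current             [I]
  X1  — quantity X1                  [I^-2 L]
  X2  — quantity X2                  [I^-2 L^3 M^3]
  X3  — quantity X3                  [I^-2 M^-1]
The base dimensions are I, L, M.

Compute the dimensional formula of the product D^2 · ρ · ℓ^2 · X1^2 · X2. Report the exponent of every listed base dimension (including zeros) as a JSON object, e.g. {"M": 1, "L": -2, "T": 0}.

{"I": -6, "L": 6, "M": 4}

Dimensional matrix (I×L×M by D×ρ×ℓ×m×i×X1×X2×X3):
  I: [ 0  0  0  0  1 -2 -2 -2]
  L: [ 1 -3  1  0  0  1  3  0]
  M: [ 0  1  0  1  0  0  3 -1]
  [I]: (2)·0+(1)·0+(2)·0+(2)·-2+(1)·-2 = -6
  [L]: (2)·1+(1)·-3+(2)·1+(2)·1+(1)·3 = 6
  [M]: (2)·0+(1)·1+(2)·0+(2)·0+(1)·3 = 4
⇒ I^-6 L^6 M^4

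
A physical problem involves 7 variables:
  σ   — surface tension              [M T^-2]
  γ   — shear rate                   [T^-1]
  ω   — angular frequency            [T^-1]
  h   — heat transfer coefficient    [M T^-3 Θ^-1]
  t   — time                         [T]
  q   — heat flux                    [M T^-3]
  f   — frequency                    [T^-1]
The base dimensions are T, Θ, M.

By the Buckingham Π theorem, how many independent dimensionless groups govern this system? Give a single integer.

Write exponents as rows T,Θ,M / cols σ,γ,ω,h,t,q,f:
  T: [-2 -1 -1 -3  1 -3 -1]
  Θ: [ 0  0  0 -1  0  0  0]
  M: [ 1  0  0  1  0  1  0]
RREF → pivots at {σ,γ,h} ⇒ r = 3
Π count = n − r = 7 − 3 = 4

4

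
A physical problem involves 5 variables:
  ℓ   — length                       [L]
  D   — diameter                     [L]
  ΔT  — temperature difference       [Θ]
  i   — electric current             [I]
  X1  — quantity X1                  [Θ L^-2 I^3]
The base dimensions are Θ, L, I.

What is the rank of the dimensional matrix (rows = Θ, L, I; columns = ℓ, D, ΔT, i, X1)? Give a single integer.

3

Exponent matrix [Θ,L,I] × [ℓ,D,ΔT,i,X1]:
  Θ: [ 0  0  1  0  1]
  L: [ 1  1  0  0 -2]
  I: [ 0  0  0  1  3]
RREF → pivots at {ℓ,ΔT,i} ⇒ r = 3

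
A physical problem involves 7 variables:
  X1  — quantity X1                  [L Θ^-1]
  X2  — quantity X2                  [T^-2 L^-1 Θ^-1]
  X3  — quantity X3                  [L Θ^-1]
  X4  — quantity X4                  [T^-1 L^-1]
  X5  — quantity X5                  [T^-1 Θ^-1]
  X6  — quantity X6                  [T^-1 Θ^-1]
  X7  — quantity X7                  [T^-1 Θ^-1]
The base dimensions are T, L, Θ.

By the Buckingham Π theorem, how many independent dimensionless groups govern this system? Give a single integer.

Write exponents as rows T,L,Θ / cols X1,X2,X3,X4,X5,X6,X7:
  T: [ 0 -2  0 -1 -1 -1 -1]
  L: [ 1 -1  1 -1  0  0  0]
  Θ: [-1 -1 -1  0 -1 -1 -1]
Row reduction gives pivot columns X1,X2; rank = 2
Π count = n − r = 7 − 2 = 5

5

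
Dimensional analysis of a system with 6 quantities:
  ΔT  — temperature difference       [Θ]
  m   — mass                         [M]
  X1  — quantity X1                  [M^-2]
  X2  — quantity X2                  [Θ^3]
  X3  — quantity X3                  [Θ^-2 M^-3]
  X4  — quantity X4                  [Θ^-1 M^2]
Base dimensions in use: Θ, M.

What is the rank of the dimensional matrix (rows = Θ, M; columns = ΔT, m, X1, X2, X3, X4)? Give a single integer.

Dimensional matrix (Θ×M by ΔT×m×X1×X2×X3×X4):
  Θ: [ 1  0  0  3 -2 -1]
  M: [ 0  1 -2  0 -3  2]
RREF → pivots at {ΔT,m} ⇒ r = 2

2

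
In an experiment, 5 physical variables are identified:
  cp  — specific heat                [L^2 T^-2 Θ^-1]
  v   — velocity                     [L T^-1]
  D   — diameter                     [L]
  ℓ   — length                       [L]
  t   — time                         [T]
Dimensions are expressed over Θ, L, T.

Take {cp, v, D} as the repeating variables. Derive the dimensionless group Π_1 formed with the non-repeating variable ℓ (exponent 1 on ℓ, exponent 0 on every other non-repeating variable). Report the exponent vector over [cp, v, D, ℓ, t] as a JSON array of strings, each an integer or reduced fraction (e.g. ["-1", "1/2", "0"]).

["0", "0", "-1", "1", "0"]

Dimensional matrix (Θ×L×T by cp×v×D×ℓ×t):
  Θ: [-1  0  0  0  0]
  L: [ 2  1  1  1  0]
  T: [-2 -1  0  0  1]
RREF → pivots at {cp,v,D} ⇒ r = 3
Pivot set = {cp,v,D}, free = {ℓ,t}
RREF:
  r0: [   1    0    0    0    0]
  r1: [   0    1    0    0   -1]
  r2: [   0    0    1    1    1]
Fix exponent of ℓ at 1, t at 0; solve each RREF row for its pivot's exponent:
  r0: exp(cp) + (0)·1 = 0 ⇒ exp(cp) = 0
  r1: exp(v) + (0)·1 = 0 ⇒ exp(v) = 0
  r2: exp(D) + (1)·1 = 0 ⇒ exp(D) = -1
Π_1 = D^-1 · ℓ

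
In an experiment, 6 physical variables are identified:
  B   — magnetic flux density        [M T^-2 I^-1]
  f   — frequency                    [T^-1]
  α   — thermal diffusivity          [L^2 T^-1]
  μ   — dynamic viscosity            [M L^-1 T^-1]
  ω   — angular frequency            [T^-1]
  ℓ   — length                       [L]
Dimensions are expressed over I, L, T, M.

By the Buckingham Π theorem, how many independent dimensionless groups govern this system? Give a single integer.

Write exponents as rows I,L,T,M / cols B,f,α,μ,ω,ℓ:
  I: [-1  0  0  0  0  0]
  L: [ 0  0  2 -1  0  1]
  T: [-2 -1 -1 -1 -1  0]
  M: [ 1  0  0  1  0  0]
Row reduction gives pivot columns B,f,α,μ; rank = 4
n=6, r=4 ⇒ 2 dimensionless groups

2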